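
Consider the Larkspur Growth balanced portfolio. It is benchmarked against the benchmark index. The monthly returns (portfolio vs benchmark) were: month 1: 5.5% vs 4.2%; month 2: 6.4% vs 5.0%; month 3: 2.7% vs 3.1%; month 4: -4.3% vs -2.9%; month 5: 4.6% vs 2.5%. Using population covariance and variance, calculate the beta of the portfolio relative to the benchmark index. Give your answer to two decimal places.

1.35

r̄p = 2.9800%,  r̄m = 2.3800%
Cov = Σ(rp − r̄p)(rm − r̄m) / 5 = 10.3956
Var(rm) = Σ(rm − r̄m)² / 5 = 7.7176
β = Cov / Var = 10.3956 / 7.7176 = 1.3470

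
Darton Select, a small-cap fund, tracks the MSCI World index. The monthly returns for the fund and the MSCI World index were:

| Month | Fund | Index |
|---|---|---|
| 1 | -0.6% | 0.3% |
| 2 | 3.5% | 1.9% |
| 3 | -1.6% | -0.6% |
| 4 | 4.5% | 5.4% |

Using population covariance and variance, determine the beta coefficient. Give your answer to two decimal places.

1.03

r̄p = 1.4500%,  r̄m = 1.7500%
Cov = Σ(rp − r̄p)(rm − r̄m) / 4 = 5.3950
Var(rm) = Σ(rm − r̄m)² / 4 = 5.2425
β = Cov / Var = 5.3950 / 5.2425 = 1.0291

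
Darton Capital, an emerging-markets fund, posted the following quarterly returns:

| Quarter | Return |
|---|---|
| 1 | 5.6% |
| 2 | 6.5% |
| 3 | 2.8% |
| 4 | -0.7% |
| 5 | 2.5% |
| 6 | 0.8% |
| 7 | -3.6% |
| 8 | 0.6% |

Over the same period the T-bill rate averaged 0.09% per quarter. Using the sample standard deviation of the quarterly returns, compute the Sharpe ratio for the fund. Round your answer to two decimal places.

0.52

r̄ = (5.6 + 6.5 + 2.8 − 0.7 + 2.5 + 0.8 − 3.6 + 0.6) / 8 = 1.8125%
Σ(r − r̄)² = (5.6 − 1.8125)² + (6.5 − 1.8125)² + (2.8 − 1.8125)² + … = 75.8688
σ = √[75.8688 / 7] = 3.2922%
Sharpe = (r̄ − rf) / σ = (1.8125 − 0.09) / 3.2922 = 1.7225 / 3.2922 = 0.5232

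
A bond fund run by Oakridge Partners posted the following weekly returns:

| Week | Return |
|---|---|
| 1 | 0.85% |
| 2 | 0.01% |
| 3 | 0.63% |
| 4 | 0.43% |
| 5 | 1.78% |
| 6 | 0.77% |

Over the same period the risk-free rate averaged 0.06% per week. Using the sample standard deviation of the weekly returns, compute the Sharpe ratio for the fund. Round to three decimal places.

1.163

Mean return r̄ = 4.470 / 6 = 0.7450%
Sample σ = √[Σ(r − r̄)² / 5] = √[1.7356 / 5] = √0.3471 = 0.5892%
Sharpe = (r̄ − rf) / σ = (0.7450 − 0.06) / 0.5892 = 0.6850 / 0.5892 = 1.1626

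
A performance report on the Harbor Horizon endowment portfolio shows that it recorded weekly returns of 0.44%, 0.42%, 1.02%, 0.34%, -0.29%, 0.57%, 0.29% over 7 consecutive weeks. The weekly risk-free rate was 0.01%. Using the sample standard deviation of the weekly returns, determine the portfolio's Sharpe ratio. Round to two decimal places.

1.00

Mean return μ = 2.790 / 7 = 0.3986%
Sample σ = √[Σ(r − μ)² / 6] = √[0.9071 / 6] = √0.1512 = 0.3888%
Sharpe = (μ − rf) / σ = (0.3986 − 0.01) / 0.3888 = 0.3886 / 0.3888 = 0.9995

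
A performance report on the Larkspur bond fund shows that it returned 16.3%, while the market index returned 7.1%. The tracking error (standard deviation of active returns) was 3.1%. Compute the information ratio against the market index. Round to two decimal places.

2.97

IR = (Rp − Rb) / TE = (16.3% − 7.1%) / 3.1% = 9.20% / 3.1% = 2.9677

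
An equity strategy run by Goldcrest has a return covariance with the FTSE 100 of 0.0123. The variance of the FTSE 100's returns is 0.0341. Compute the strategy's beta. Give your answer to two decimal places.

0.36

β = Cov(Rp, Rm) / Var(Rm) = 0.0123 / 0.0341 = 0.3607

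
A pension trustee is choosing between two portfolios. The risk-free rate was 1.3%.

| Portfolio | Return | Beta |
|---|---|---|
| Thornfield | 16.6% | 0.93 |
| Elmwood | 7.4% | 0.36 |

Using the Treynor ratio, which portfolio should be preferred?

Elmwood

Thornfield: Treynor = (16.6% − 1.3%) / 0.93 = 16.452
Elmwood: Treynor = (7.4% − 1.3%) / 0.36 = 16.944
Highest: Elmwood (16.944).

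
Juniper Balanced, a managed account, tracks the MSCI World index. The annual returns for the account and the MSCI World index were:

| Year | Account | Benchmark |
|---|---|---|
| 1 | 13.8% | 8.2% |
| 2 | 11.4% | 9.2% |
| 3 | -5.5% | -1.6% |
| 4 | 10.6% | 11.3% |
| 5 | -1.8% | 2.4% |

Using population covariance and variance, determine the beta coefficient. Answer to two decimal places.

r̄p = 5.7000%,  r̄m = 5.9000%
Cov = Σ(rp − r̄p)(rm − r̄m) / 5 = 34.8300
Var(rm) = Σ(rm − r̄m)² / 5 = 22.7680
β = Cov / Var = 34.8300 / 22.7680 = 1.5298

1.53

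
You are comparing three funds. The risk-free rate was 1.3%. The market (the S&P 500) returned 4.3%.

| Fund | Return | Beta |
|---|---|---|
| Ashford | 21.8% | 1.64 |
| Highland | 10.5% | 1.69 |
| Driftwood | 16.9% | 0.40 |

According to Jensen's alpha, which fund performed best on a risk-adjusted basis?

Ashford: α = 21.8% − [1.3% + 1.64 × (4.3% − 1.3%)] = 15.580
Highland: α = 10.5% − [1.3% + 1.69 × (4.3% − 1.3%)] = 4.130
Driftwood: α = 16.9% − [1.3% + 0.40 × (4.3% − 1.3%)] = 14.400
Highest: Ashford (15.580).

Ashford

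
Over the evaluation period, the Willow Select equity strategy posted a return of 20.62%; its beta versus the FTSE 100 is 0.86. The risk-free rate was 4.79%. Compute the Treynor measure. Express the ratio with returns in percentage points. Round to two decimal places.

Treynor = (Rp − Rf) / β = (20.62% − 4.79%) / 0.86 = 15.83 / 0.86 = 18.4070

18.41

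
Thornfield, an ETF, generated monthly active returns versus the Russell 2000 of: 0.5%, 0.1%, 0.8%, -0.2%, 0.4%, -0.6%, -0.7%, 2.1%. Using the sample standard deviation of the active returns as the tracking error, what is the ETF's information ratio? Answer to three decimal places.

μ = (0.5 + 0.1 + 0.8 − 0.2 + 0.4 − 0.6 − 0.7 + 2.1) / 8 = 0.3000%
Σ(r − μ)² = (0.5 − 0.3000)² + (0.1 − 0.3000)² + (0.8 − 0.3000)² + … = 5.6400
sample σ = √(5.6400 / 7) = √0.8057 = 0.8976%
IR = μ / tracking error = 0.3000 / 0.8976 = 0.3342

0.334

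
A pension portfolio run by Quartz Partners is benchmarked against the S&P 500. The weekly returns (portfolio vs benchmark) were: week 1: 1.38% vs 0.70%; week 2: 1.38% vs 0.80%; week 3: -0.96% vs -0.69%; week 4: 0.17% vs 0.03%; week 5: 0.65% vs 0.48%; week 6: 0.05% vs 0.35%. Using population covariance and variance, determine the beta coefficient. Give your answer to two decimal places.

r̄p = 0.4450%,  r̄m = 0.2783%
Cov = Σ(rp − r̄p)(rm − r̄m) / 6 = 0.3873
Var(rm) = Σ(rm − r̄m)² / 6 = 0.2492
β = Cov / Var = 0.3873 / 0.2492 = 1.5542

1.55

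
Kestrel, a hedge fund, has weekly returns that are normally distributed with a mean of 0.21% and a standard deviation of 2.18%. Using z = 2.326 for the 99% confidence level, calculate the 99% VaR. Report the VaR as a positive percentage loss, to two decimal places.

4.86

VaR (as % loss) = −(μ − z·σ) = −(0.21% − 2.326 × 2.18%) = −(-4.86068%) = 4.86068%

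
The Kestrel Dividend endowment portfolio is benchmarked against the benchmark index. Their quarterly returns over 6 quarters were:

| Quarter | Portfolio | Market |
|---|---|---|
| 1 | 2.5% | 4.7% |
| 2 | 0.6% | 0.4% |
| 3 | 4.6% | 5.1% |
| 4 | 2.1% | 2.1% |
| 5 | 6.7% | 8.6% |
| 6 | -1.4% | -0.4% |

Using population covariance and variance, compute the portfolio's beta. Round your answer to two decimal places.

r̄p = 2.5167%,  r̄m = 3.4167%
Cov = Σ(rp − r̄p)(rm − r̄m) / 6 = 7.7414
Var(rm) = Σ(rm − r̄m)² / 6 = 9.4581
β = Cov / Var = 7.7414 / 9.4581 = 0.8185

0.82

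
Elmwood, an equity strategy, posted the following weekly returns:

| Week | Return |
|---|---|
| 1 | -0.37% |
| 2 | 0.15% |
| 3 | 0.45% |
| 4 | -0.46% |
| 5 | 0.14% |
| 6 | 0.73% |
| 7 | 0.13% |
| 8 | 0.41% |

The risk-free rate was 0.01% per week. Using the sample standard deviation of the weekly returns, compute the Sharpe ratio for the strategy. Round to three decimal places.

0.341

Mean return r̄ = 1.180 / 8 = 0.1475%
Σ(r − r̄)² = (-0.37 − 0.1475)² + (0.15 − 0.1475)² + (0.45 − 0.1475)² + … = 1.1370
σ = √[1.1370 / 7] = 0.4030%
Sharpe = (r̄ − rf) / σ = (0.1475 − 0.01) / 0.4030 = 0.1375 / 0.4030 = 0.3412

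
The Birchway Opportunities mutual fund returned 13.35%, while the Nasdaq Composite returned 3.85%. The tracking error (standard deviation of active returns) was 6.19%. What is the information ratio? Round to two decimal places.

1.53

IR = (Rp − Rb) / TE = (13.35% − 3.85%) / 6.19% = 9.50% / 6.19% = 1.5347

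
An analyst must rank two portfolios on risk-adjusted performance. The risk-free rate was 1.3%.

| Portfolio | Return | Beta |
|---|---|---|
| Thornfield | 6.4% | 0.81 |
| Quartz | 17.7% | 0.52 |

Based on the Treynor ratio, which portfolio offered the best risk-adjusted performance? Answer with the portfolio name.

Quartz

Thornfield: Treynor = (6.4% − 1.3%) / 0.81 = 6.296
Quartz: Treynor = (17.7% − 1.3%) / 0.52 = 31.538
Highest: Quartz (31.538).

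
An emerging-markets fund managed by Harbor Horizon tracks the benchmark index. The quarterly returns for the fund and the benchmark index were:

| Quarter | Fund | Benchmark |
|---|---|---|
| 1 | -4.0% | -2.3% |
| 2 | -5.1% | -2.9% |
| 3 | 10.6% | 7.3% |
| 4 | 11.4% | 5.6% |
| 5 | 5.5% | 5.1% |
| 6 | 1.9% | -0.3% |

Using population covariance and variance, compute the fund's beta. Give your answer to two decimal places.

1.53

r̄p = 3.3833%,  r̄m = 2.0833%
Cov = Σ(rp − r̄p)(rm − r̄m) / 6 = 25.0664
Var(rm) = Σ(rm − r̄m)² / 6 = 16.4014
β = Cov / Var = 25.0664 / 16.4014 = 1.5283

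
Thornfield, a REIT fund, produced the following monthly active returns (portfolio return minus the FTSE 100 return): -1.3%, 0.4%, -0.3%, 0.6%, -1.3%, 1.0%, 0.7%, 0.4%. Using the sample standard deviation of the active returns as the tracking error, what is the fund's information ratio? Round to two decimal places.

0.03

μ = (-1.3 + 0.4 − 0.3 + 0.6 − 1.3 + 1 + 0.7 + 0.4) / 8 = 0.20 / 8 = 0.0250%
Σ(r − μ)² = (-1.3 − 0.0250)² + (0.4 − 0.0250)² + (-0.3 − 0.0250)² + … = 5.6350
σ = √[5.6350 / 7] = 0.8972%
IR = μ / tracking error = 0.0250 / 0.8972 = 0.0279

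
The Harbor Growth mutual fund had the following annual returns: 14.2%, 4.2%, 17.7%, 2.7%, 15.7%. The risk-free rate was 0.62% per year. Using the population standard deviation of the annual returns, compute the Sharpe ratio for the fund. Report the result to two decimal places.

r̄ = (14.2 + 4.2 + 17.7 + 2.7 + 15.7) / 5 = 10.9000%
Σ(r − r̄)² = (14.2 − 10.9000)² + (4.2 − 10.9000)² + (17.7 − 10.9000)² + … = 192.3000
σ = √[192.3000 / 5] = 6.2016%
Sharpe = (r̄ − rf) / σ = (10.9000 − 0.62) / 6.2016 = 10.2800 / 6.2016 = 1.6576

1.66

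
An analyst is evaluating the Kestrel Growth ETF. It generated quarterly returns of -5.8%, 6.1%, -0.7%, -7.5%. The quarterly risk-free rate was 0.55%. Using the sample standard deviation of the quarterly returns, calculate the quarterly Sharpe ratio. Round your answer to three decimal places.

Mean return r̄ = -7.90 / 4 = -1.9750%
Σ(r − r̄)² = 111.9875; sample σ = √(111.9875/3) = 6.1098%
Sharpe = (r̄ − rf) / σ = (-1.9750 − 0.55) / 6.1098 = -2.5250 / 6.1098 = -0.4133

-0.413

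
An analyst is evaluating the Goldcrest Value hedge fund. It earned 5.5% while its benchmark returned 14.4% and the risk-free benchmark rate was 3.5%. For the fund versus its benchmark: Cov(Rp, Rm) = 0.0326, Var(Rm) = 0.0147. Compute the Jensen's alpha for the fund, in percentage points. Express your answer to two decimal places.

-22.17

β = Cov / Var = 0.0326 / 0.0147 = 2.2177
E[R] = Rf + β(Rm − Rf) = 3.5% + 2.2177 × (14.4% − 3.5%) = 27.6729%
α = Rp − E[R] = 5.5% − 27.6729% = -22.1729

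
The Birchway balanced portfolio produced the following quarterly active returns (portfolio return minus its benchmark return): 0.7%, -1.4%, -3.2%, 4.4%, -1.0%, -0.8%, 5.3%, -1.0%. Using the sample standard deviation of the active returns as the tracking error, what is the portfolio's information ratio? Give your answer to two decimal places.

r̄ = (0.7 − 1.4 − 3.2 + 4.4 − 1 − 0.8 + 5.3 − 1) / 8 = 3.00 / 8 = 0.3750%
Sample std dev = √[61.6550 / 7] = 2.9678%
IR = r̄ / tracking error = 0.3750 / 2.9678 = 0.1264

0.13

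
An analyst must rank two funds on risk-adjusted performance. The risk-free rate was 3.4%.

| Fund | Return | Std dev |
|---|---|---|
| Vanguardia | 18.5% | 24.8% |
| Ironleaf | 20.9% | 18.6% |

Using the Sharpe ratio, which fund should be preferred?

Vanguardia: Sharpe ratio = (18.5% − 3.4%) / 24.8% = 0.609
Ironleaf: Sharpe ratio = (20.9% − 3.4%) / 18.6% = 0.941
Highest: Ironleaf (0.941).

Ironleaf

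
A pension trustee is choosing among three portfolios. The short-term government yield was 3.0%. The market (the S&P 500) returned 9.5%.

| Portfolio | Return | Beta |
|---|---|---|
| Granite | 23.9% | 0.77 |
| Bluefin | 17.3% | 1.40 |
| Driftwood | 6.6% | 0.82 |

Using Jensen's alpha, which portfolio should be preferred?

Granite

Granite: α = 23.9% − [3.0% + 0.77 × (9.5% − 3.0%)] = 15.895
Bluefin: α = 17.3% − [3.0% + 1.40 × (9.5% − 3.0%)] = 5.200
Driftwood: α = 6.6% − [3.0% + 0.82 × (9.5% − 3.0%)] = -1.730
Highest: Granite (15.895).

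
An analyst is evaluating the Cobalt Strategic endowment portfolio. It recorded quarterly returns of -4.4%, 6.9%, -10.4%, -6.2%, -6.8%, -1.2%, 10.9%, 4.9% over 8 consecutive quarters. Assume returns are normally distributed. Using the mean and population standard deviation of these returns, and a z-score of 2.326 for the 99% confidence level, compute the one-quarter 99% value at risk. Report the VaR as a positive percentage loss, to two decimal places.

17.22

r̄ = (-4.4 + 6.9 − 10.4 − 6.2 − 6.8 − 1.2 + 10.9 + 4.9) / 8 = -6.30 / 8 = -0.7875%
Σ(r − r̄)² = (-4.4 − (-0.7875))² + (6.9 − (-0.7875))² + (-10.4 − (-0.7875))² + … = 399.1088
population σ = √(399.1088 / 8) = √49.8886 = 7.0632%
VaR = −(r̄ − z·σ) = −(-0.7875 − 2.326 × 7.0632) = −(-17.2165) = 17.2165%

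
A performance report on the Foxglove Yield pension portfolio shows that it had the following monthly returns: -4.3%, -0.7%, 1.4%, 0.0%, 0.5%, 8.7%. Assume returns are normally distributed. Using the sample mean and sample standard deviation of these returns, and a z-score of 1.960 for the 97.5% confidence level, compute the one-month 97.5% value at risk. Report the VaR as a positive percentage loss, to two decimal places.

Mean return μ = 5.60 / 6 = 0.9333%
Σ(r − μ)² = (-4.3 − 0.9333)² + (-0.7 − 0.9333)² + … = 91.6533
sample σ = √(91.6533 / 5) = √18.3307 = 4.2814%
VaR = −(μ − z·σ) = −(0.9333 − 1.960 × 4.2814) = −(-7.4582) = 7.4582%

7.46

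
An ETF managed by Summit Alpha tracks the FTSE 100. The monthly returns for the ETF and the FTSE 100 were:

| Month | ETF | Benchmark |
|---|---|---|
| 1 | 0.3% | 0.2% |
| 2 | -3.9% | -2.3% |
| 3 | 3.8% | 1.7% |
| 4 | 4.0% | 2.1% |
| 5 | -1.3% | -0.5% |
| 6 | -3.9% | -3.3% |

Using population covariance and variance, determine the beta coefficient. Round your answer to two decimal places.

r̄p = -0.1667%,  r̄m = -0.3500%
Cov = Σ(rp − r̄p)(rm − r̄m) / 6 = 6.1767
Var(rm) = Σ(rm − r̄m)² / 6 = 3.8392
β = Cov / Var = 6.1767 / 3.8392 = 1.6089

1.61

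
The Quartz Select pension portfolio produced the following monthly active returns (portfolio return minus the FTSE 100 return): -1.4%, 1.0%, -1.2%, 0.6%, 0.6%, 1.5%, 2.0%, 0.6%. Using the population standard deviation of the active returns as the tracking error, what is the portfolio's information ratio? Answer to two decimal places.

r̄ = (-1.4 + 1 − 1.2 + 0.6 + 0.6 + 1.5 + 2 + 0.6) / 8 = 0.4625%
Population std dev = √[10.0188 / 8] = 1.1191%
IR = r̄ / tracking error = 0.4625 / 1.1191 = 0.4133

0.41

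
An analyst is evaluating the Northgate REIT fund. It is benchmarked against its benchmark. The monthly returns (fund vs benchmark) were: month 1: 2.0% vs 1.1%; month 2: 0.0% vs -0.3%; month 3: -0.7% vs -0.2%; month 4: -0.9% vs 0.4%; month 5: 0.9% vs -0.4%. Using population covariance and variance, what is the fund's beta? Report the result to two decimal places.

0.92

r̄p = 0.2600%,  r̄m = 0.1200%
Cov = Σ(rp − r̄p)(rm − r̄m) / 5 = 0.2928
Var(rm) = Σ(rm − r̄m)² / 5 = 0.3176
β = Cov / Var = 0.2928 / 0.3176 = 0.9219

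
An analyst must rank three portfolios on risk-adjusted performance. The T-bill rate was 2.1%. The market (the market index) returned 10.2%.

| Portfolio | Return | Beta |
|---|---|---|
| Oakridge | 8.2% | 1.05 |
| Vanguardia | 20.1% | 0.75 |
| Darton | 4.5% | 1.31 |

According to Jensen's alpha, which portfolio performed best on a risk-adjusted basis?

Vanguardia

Oakridge: α = 8.2% − [2.1% + 1.05 × (10.2% − 2.1%)] = -2.405
Vanguardia: α = 20.1% − [2.1% + 0.75 × (10.2% − 2.1%)] = 11.925
Darton: α = 4.5% − [2.1% + 1.31 × (10.2% − 2.1%)] = -8.211
Highest: Vanguardia (11.925).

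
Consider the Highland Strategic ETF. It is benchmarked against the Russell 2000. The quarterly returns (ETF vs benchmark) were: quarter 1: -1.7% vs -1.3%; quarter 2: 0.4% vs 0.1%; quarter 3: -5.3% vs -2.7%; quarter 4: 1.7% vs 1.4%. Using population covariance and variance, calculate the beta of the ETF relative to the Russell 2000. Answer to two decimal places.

r̄p = -1.2250%,  r̄m = -0.6250%
Cov = Σ(rp − r̄p)(rm − r̄m) / 4 = 3.9694
Var(rm) = Σ(rm − r̄m)² / 4 = 2.3469
β = Cov / Var = 3.9694 / 2.3469 = 1.6913

1.69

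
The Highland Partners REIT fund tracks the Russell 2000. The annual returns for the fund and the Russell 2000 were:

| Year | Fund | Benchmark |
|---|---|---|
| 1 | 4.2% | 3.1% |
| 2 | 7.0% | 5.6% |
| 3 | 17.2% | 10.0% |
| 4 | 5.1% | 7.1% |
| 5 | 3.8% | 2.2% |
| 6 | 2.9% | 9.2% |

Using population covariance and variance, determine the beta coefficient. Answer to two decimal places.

0.92

r̄p = 6.7000%,  r̄m = 6.2000%
Cov = Σ(rp − r̄p)(rm − r̄m) / 6 = 7.7050
Var(rm) = Σ(rm − r̄m)² / 6 = 8.3700
β = Cov / Var = 7.7050 / 8.3700 = 0.9205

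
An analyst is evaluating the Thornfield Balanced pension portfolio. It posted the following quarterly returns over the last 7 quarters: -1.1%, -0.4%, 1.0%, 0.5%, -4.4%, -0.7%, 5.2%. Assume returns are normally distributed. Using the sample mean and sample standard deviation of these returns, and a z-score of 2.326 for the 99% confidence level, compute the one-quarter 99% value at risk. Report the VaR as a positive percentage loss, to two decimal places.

r̄ = (-1.1 − 0.4 + 1 + 0.5 − 4.4 − 0.7 + 5.2) / 7 = 0.10 / 7 = 0.0143%
Σ(r − r̄)² = (-1.1 − 0.0143)² + (-0.4 − 0.0143)² + (1 − 0.0143)² + … = 49.5086
σ = √[49.5086 / 6] = 2.8725%
VaR = −(r̄ − z·σ) = −(0.0143 − 2.326 × 2.8725) = −(-6.6671) = 6.6671%

6.67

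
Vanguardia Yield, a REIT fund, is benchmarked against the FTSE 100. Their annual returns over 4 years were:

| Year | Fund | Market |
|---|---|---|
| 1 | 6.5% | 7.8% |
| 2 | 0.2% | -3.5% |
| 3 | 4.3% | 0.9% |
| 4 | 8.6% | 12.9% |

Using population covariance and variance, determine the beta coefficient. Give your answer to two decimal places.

r̄p = 4.9000%,  r̄m = 4.5250%
Cov = Σ(rp − r̄p)(rm − r̄m) / 4 = 19.0300
Var(rm) = Σ(rm − r̄m)² / 4 = 39.6019
β = Cov / Var = 19.0300 / 39.6019 = 0.4805

0.48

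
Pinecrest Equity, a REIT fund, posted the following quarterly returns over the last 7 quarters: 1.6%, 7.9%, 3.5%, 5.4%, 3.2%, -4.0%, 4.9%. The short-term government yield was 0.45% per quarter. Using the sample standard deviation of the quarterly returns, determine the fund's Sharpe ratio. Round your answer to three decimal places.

Mean return r̄ = 22.50 / 7 = 3.2143%
Σ(r − r̄)² = 84.3086; sample σ = √(84.3086/6) = 3.7485%
Sharpe = (r̄ − rf) / σ = (3.2143 − 0.45) / 3.7485 = 2.7643 / 3.7485 = 0.7374

0.737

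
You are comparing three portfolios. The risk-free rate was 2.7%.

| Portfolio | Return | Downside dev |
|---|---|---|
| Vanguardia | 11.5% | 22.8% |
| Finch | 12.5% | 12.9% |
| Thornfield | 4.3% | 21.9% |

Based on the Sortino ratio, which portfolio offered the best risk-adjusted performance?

Vanguardia: Sortino ratio = (11.5% − 2.7%) / 22.8% = 0.386
Finch: Sortino ratio = (12.5% − 2.7%) / 12.9% = 0.760
Thornfield: Sortino ratio = (4.3% − 2.7%) / 21.9% = 0.073
Highest: Finch (0.760).

Finch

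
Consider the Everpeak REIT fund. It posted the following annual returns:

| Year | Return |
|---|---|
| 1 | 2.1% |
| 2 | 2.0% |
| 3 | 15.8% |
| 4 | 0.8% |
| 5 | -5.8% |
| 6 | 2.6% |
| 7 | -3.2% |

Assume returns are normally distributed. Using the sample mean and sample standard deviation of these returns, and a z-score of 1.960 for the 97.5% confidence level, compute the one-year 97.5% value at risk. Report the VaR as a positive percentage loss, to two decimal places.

11.35

μ = (2.1 + 2 + 15.8 + 0.8 − 5.8 + 2.6 − 3.2) / 7 = 14.30 / 7 = 2.0429%
Σ(r − μ)² = (2.1 − 2.0429)² + (2 − 2.0429)² + … = 280.1171
sample σ = √(280.1171 / 6) = √46.6862 = 6.8327%
VaR = −(μ − z·σ) = −(2.0429 − 1.960 × 6.8327) = −(-11.3492) = 11.3492%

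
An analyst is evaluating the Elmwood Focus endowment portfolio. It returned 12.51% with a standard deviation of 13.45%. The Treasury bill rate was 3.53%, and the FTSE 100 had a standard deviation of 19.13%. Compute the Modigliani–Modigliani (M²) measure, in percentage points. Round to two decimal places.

16.30

Sharpe = (Rp − Rf) / σp = (12.51% − 3.53%) / 13.45% = 0.6677
M² = Rf + Sharpe × σm = 3.53% + 0.6677 × 19.13% = 16.3031%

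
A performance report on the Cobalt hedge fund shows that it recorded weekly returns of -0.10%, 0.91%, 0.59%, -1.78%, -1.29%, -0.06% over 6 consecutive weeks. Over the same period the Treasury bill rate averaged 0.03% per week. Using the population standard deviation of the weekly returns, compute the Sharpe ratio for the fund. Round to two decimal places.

-0.33

μ = (-0.1 + 0.91 + 0.59 − 1.78 − 1.29 − 0.06) / 6 = -0.2883%
Population std dev = √[5.5235 / 6] = 0.9595%
Sharpe = (μ − rf) / σ = (-0.2883 − 0.03) / 0.9595 = -0.3183 / 0.9595 = -0.3317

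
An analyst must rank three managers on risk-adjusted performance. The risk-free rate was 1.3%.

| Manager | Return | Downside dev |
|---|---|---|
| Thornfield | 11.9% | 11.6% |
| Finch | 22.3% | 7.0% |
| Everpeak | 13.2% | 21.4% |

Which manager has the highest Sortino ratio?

Thornfield: Sortino ratio = (11.9% − 1.3%) / 11.6% = 0.914
Finch: Sortino ratio = (22.3% − 1.3%) / 7.0% = 3.000
Everpeak: Sortino ratio = (13.2% − 1.3%) / 21.4% = 0.556
Highest: Finch (3.000).

Finch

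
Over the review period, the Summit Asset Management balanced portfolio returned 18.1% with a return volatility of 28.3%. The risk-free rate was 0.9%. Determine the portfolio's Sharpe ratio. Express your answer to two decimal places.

Sharpe = (Rp − Rf) / σp = (18.1% − 0.9%) / 28.3% = 17.20% / 28.3% = 0.6078

0.61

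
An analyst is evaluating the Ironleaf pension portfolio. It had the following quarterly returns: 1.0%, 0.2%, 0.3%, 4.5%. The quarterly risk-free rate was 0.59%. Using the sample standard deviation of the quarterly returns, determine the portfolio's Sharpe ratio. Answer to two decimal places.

Mean return μ = 6.00 / 4 = 1.5000%
Sample std dev = √[12.3800 / 3] = 2.0314%
Sharpe = (μ − rf) / σ = (1.5000 − 0.59) / 2.0314 = 0.9100 / 2.0314 = 0.4480

0.45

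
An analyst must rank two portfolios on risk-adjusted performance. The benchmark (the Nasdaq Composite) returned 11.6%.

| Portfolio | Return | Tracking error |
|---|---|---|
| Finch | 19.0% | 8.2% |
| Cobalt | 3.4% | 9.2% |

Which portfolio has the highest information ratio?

Finch: IR = (19.0% − 11.6%) / 8.2% = 0.902
Cobalt: IR = (3.4% − 11.6%) / 9.2% = -0.891
Highest: Finch (0.902).

Finch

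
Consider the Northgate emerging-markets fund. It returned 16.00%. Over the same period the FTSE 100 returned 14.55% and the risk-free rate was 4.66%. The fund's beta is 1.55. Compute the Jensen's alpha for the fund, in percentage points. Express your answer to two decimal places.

-3.99

CAPM expected return = Rf + β(Rm − Rf) = 4.66% + 1.55 × (14.55% − 4.66%) = 4.66 + 1.55 × 9.89 = 19.9895%
Jensen's α = Rp − E[R] = 16.00% − 19.9895% = -3.9895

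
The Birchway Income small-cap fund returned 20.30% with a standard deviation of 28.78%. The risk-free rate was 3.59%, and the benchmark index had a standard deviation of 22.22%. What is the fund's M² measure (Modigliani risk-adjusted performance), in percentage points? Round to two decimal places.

Sharpe = (Rp − Rf) / σp = (20.30% − 3.59%) / 28.78% = 0.5806
M² = Rf + Sharpe × σm = 3.59% + 0.5806 × 22.22% = 16.4909%

16.49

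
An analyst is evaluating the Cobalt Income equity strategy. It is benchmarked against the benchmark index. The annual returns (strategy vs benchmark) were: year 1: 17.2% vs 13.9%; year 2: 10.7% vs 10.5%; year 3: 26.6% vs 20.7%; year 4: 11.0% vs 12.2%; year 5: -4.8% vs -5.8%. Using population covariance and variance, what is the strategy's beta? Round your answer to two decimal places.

1.14

r̄p = 12.1400%,  r̄m = 10.3000%
Cov = Σ(rp − r̄p)(rm − r̄m) / 5 = 87.7760
Var(rm) = Σ(rm − r̄m)² / 5 = 76.7960
β = Cov / Var = 87.7760 / 76.7960 = 1.1430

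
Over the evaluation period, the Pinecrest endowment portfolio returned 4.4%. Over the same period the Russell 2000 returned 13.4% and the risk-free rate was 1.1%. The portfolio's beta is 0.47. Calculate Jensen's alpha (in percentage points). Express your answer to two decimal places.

-2.48

CAPM expected return = Rf + β(Rm − Rf) = 1.1% + 0.47 × (13.4% − 1.1%) = 1.1 + 0.47 × 12.30 = 6.8810%
Jensen's α = Rp − E[R] = 4.4% − 6.8810% = -2.4810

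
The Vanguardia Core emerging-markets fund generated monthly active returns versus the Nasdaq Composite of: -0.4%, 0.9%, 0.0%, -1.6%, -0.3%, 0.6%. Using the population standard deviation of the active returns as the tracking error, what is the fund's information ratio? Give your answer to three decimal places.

r̄ = (-0.4 + 0.9 + 0 − 1.6 − 0.3 + 0.6) / 6 = -0.80 / 6 = -0.1333%
Σ(r − r̄)² = (-0.4 − (-0.1333))² + (0.9 − (-0.1333))² + (0 − (-0.1333))² + … = 3.8733
σ = √[3.8733 / 6] = 0.8035%
IR = r̄ / tracking error = -0.1333 / 0.8035 = -0.1659

-0.166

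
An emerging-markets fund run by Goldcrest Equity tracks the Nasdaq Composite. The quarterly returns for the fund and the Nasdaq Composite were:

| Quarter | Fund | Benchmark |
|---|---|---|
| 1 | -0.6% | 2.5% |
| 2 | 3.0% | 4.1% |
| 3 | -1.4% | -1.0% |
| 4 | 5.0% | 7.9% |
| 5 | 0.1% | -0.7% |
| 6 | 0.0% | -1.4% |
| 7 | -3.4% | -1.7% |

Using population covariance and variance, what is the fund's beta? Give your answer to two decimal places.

r̄p = 0.3857%,  r̄m = 1.3857%
Cov = Σ(rp − r̄p)(rm − r̄m) / 7 = 7.6669
Var(rm) = Σ(rm − r̄m)² / 7 = 11.1955
β = Cov / Var = 7.6669 / 11.1955 = 0.6848

0.68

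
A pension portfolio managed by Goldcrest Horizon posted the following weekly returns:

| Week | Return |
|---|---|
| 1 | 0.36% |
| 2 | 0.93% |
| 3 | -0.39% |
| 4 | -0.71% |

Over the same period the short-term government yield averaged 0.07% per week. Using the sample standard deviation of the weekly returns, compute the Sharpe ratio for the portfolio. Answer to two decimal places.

r̄ = (0.36 + 0.93 − 0.39 − 0.71) / 4 = 0.190 / 4 = 0.0475%
Σ(r − r̄)² = (0.36 − 0.0475)² + (0.93 − 0.0475)² + (-0.39 − 0.0475)² + … = 1.6417
σ = √[1.6417 / 3] = 0.7398%
Sharpe = (r̄ − rf) / σ = (0.0475 − 0.07) / 0.7398 = -0.0225 / 0.7398 = -0.0304

-0.03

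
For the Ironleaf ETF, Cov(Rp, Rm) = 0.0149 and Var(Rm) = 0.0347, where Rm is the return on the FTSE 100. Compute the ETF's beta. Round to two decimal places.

β = Cov(Rp, Rm) / Var(Rm) = 0.0149 / 0.0347 = 0.4294

0.43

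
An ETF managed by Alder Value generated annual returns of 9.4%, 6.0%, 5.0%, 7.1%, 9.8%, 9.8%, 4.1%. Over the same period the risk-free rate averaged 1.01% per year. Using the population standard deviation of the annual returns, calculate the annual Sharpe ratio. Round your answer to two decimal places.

r̄ = (9.4 + 6 + 5 + 7.1 + 9.8 + 9.8 + 4.1) / 7 = 51.20 / 7 = 7.3143%
Population σ = √[Σ(r − r̄)² / 7] = √[34.1686 / 7] = √4.8812 = 2.2093%
Sharpe = (r̄ − rf) / σ = (7.3143 − 1.01) / 2.2093 = 6.3043 / 2.2093 = 2.8535

2.85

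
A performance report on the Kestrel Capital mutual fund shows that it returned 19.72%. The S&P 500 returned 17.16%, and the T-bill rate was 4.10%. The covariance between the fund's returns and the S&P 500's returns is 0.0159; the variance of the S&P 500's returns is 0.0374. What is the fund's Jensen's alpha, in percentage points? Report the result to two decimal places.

10.07

β = Cov / Var = 0.0159 / 0.0374 = 0.4251
E[R] = Rf + β(Rm − Rf) = 4.10% + 0.4251 × (17.16% − 4.10%) = 9.6518%
α = Rp − E[R] = 19.72% − 9.6518% = 10.0682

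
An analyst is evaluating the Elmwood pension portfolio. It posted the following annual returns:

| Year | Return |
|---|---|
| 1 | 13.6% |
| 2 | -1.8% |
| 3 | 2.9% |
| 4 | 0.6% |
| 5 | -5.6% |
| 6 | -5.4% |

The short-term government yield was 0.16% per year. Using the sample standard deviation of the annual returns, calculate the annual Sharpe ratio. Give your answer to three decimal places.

r̄ = (13.6 − 1.8 + 2.9 + 0.6 − 5.6 − 5.4) / 6 = 4.30 / 6 = 0.7167%
Σ(r − r̄)² = (13.6 − 0.7167)² + (-1.8 − 0.7167)² + (2.9 − 0.7167)² + … = 254.4083
sample σ = √(254.4083 / 5) = √50.8817 = 7.1331%
Sharpe = (r̄ − rf) / σ = (0.7167 − 0.16) / 7.1331 = 0.5567 / 7.1331 = 0.0780

0.078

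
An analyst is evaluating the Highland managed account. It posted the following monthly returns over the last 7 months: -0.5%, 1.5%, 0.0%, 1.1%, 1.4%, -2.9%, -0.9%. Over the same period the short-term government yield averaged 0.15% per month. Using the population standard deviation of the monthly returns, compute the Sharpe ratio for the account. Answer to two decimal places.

r̄ = (-0.5 + 1.5 + 0 + 1.1 + 1.4 − 2.9 − 0.9) / 7 = -0.0429%
Σ(r − r̄)² = (-0.5 − (-0.0429))² + (1.5 − (-0.0429))² + (0 − (-0.0429))² + … = 14.8771
population σ = √(14.8771 / 7) = √2.1253 = 1.4578%
Sharpe = (r̄ − rf) / σ = (-0.0429 − 0.15) / 1.4578 = -0.1929 / 1.4578 = -0.1323

-0.13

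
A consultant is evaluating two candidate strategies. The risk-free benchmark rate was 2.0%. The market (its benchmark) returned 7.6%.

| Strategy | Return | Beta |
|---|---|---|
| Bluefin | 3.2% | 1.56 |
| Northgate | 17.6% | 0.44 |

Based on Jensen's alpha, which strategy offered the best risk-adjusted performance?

Bluefin: α = 3.2% − [2.0% + 1.56 × (7.6% − 2.0%)] = -7.536
Northgate: α = 17.6% − [2.0% + 0.44 × (7.6% − 2.0%)] = 13.136
Highest: Northgate (13.136).

Northgate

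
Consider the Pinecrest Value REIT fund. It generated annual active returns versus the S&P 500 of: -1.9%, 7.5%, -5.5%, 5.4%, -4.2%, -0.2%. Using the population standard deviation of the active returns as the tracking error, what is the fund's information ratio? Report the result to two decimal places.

Mean return r̄ = 1.10 / 6 = 0.1833%
Σ(r − r̄)² = (-1.9 − 0.1833)² + (7.5 − 0.1833)² + (-5.5 − 0.1833)² + … = 136.7483
population σ = √(136.7483 / 6) = √22.7914 = 4.7740%
IR = r̄ / tracking error = 0.1833 / 4.7740 = 0.0384

0.04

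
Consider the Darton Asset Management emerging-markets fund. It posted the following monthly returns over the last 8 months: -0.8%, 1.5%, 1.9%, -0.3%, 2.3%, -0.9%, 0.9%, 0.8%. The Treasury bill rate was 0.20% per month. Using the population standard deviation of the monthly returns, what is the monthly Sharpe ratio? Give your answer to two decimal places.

0.41

Mean return r̄ = 5.40 / 8 = 0.6750%
Σ(r − r̄)² = 10.4950; population σ = √(10.4950/8) = 1.1454%
Sharpe = (r̄ − rf) / σ = (0.6750 − 0.2) / 1.1454 = 0.4750 / 1.1454 = 0.4147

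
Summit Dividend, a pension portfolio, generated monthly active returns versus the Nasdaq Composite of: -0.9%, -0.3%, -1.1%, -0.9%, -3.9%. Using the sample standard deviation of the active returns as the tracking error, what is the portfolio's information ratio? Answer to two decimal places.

r̄ = (-0.9 − 0.3 − 1.1 − 0.9 − 3.9) / 5 = -7.10 / 5 = -1.4200%
Σ(r − r̄)² = 8.0480; sample σ = √(8.0480/4) = 1.4184%
IR = r̄ / tracking error = -1.4200 / 1.4184 = -1.0011

-1.00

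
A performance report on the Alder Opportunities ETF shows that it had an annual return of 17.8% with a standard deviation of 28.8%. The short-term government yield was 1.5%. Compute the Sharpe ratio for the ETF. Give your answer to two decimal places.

0.57

Sharpe = (Rp − Rf) / σp = (17.8% − 1.5%) / 28.8% = 16.30% / 28.8% = 0.5660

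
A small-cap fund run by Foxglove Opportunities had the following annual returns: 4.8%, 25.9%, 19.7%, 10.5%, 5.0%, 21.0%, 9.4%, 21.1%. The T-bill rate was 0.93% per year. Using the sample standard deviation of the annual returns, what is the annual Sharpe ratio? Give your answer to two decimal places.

1.68

μ = (4.8 + 25.9 + 19.7 + 10.5 + 5 + 21 + 9.4 + 21.1) / 8 = 117.40 / 8 = 14.6750%
Sample std dev = √[468.9150 / 7] = 8.1846%
Sharpe = (μ − rf) / σ = (14.6750 − 0.93) / 8.1846 = 13.7450 / 8.1846 = 1.6794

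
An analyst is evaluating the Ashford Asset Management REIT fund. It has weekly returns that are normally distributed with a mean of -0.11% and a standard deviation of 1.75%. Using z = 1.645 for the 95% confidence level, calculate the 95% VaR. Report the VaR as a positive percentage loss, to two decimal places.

VaR (as % loss) = −(μ − z·σ) = −(-0.11% − 1.645 × 1.75%) = −(-2.98875%) = 2.98875%

2.99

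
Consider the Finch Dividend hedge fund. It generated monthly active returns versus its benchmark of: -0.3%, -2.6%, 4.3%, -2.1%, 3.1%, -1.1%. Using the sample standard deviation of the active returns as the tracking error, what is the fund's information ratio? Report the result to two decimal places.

r̄ = (-0.3 − 2.6 + 4.3 − 2.1 + 3.1 − 1.1) / 6 = 1.30 / 6 = 0.2167%
Sample σ = √[Σ(r − r̄)² / 5] = √[40.2883 / 5] = √8.0577 = 2.8386%
IR = r̄ / tracking error = 0.2167 / 2.8386 = 0.0763

0.08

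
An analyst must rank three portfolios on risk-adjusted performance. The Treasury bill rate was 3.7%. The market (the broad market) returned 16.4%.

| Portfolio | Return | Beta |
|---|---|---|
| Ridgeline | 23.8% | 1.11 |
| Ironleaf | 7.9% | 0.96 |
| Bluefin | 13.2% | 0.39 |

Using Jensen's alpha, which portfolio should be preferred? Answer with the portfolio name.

Ridgeline: α = 23.8% − [3.7% + 1.11 × (16.4% − 3.7%)] = 6.003
Ironleaf: α = 7.9% − [3.7% + 0.96 × (16.4% − 3.7%)] = -7.992
Bluefin: α = 13.2% − [3.7% + 0.39 × (16.4% − 3.7%)] = 4.547
Highest: Ridgeline (6.003).

Ridgeline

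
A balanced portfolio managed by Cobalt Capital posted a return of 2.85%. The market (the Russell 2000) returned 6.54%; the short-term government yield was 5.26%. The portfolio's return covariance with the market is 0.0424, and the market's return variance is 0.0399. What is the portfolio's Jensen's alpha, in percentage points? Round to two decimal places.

-3.77

β = Cov / Var = 0.0424 / 0.0399 = 1.0627
E[R] = Rf + β(Rm − Rf) = 5.26% + 1.0627 × (6.54% − 5.26%) = 6.6203%
α = Rp − E[R] = 2.85% − 6.6203% = -3.7703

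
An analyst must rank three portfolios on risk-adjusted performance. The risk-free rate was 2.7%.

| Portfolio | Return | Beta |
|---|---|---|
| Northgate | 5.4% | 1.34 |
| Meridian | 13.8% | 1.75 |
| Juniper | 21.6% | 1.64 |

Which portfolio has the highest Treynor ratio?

Northgate: Treynor = (5.4% − 2.7%) / 1.34 = 2.015
Meridian: Treynor = (13.8% − 2.7%) / 1.75 = 6.343
Juniper: Treynor = (21.6% − 2.7%) / 1.64 = 11.524
Highest: Juniper (11.524).

Juniper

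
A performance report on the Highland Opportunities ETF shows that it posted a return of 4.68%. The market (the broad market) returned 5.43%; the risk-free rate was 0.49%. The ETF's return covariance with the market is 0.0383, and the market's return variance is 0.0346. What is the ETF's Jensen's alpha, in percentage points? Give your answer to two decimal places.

β = Cov / Var = 0.0383 / 0.0346 = 1.1069
E[R] = Rf + β(Rm − Rf) = 0.49% + 1.1069 × (5.43% − 0.49%) = 5.9581%
α = Rp − E[R] = 4.68% − 5.9581% = -1.2781

-1.28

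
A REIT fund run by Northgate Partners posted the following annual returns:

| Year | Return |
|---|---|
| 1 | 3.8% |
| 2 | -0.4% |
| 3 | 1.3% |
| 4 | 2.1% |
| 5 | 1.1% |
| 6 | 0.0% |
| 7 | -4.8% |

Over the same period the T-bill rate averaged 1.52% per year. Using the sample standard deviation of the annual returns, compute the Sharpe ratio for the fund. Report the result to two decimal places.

-0.40

r̄ = (3.8 − 0.4 + 1.3 + 2.1 + 1.1 + 0 − 4.8) / 7 = 3.10 / 7 = 0.4429%
Σ(r − r̄)² = 43.5771; sample σ = √(43.5771/6) = 2.6950%
Sharpe = (r̄ − rf) / σ = (0.4429 − 1.52) / 2.6950 = -1.0771 / 2.6950 = -0.3997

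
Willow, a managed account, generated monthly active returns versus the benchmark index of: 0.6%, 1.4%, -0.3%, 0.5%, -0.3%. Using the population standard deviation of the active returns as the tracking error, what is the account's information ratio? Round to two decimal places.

Mean return r̄ = 1.90 / 5 = 0.3800%
Σ(r − r̄)² = (0.6 − 0.3800)² + (1.4 − 0.3800)² + … = 2.0280
population σ = √(2.0280 / 5) = √0.4056 = 0.6369%
IR = r̄ / tracking error = 0.3800 / 0.6369 = 0.5966

0.60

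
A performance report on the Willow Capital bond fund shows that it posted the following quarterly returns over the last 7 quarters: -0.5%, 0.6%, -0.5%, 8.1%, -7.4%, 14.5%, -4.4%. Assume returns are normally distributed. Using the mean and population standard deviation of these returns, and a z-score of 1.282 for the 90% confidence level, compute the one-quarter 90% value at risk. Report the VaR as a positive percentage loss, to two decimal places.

7.39

r̄ = (-0.5 + 0.6 − 0.5 + 8.1 − 7.4 + 14.5 − 4.4) / 7 = 1.4857%
Σ(r − r̄)² = 335.3886; population σ = √(335.3886/7) = 6.9219%
VaR = −(r̄ − z·σ) = −(1.4857 − 1.282 × 6.9219) = −(-7.3882) = 7.3882%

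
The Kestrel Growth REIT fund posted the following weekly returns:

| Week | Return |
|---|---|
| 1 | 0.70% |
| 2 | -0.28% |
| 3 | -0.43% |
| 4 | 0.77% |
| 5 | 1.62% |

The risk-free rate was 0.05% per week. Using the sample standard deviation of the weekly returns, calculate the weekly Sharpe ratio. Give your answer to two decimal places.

r̄ = (0.7 − 0.28 − 0.43 + 0.77 + 1.62) / 5 = 2.380 / 5 = 0.4760%
Σ(r − r̄)² = 2.8377; sample σ = √(2.8377/4) = 0.8423%
Sharpe = (r̄ − rf) / σ = (0.4760 − 0.05) / 0.8423 = 0.4260 / 0.8423 = 0.5058

0.51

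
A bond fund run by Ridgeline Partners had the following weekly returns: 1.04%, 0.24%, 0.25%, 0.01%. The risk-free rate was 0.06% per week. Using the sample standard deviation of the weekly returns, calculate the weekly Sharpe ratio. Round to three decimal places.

0.721

Mean return r̄ = 1.540 / 4 = 0.3850%
Sample std dev = √[0.6089 / 3] = 0.4505%
Sharpe = (r̄ − rf) / σ = (0.3850 − 0.06) / 0.4505 = 0.3250 / 0.4505 = 0.7214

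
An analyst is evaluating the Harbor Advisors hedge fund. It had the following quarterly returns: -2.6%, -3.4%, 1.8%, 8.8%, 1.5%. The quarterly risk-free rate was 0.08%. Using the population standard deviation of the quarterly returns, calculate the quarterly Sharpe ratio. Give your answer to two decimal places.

0.26

μ = (-2.6 − 3.4 + 1.8 + 8.8 + 1.5) / 5 = 1.2200%
Σ(r − μ)² = (-2.6 − 1.2200)² + (-3.4 − 1.2200)² + (1.8 − 1.2200)² + … = 93.8080
σ = √[93.8080 / 5] = 4.3315%
Sharpe = (μ − rf) / σ = (1.2200 − 0.08) / 4.3315 = 1.1400 / 4.3315 = 0.2632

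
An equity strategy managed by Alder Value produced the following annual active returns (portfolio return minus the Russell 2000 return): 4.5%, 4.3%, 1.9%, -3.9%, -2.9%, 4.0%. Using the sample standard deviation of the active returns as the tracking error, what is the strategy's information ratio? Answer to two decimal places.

0.35

r̄ = (4.5 + 4.3 + 1.9 − 3.9 − 2.9 + 4) / 6 = 1.3167%
Sample σ = √[Σ(r − r̄)² / 5] = √[71.5683 / 5] = √14.3137 = 3.7833%
IR = r̄ / tracking error = 1.3167 / 3.7833 = 0.3480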